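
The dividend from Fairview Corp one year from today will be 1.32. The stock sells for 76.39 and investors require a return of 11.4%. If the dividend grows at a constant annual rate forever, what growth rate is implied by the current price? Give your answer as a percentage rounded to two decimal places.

P = D₁/(r−g) ⇒ g = r − D₁/P = 0.114 − 1.32/76.39 = 0.096720

9.67%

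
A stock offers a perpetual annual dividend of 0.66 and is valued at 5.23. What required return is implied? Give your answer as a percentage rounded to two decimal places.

P = C/r ⇒ r = C/P = 0.66/5.23 = 0.126195

12.62%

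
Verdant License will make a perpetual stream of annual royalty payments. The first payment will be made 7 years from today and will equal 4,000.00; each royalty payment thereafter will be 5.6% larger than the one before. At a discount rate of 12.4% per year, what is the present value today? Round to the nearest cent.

29171.13

Value at end of year 6: C₁ / (r − g) = 4,000.00 / (0.124 − 0.056) = 58,823.5294
Discount to today: PV = 58,823.5294 / (1 + 0.124)^6 = 58,823.5294 / 2.016498 = 29,171.13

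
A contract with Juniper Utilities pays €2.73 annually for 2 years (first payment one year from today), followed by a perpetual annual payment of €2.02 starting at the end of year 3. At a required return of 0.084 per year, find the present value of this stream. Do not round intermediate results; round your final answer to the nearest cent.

PV of 2-year annuity: €2.73 × [1 − (1+0.084)^−2] / 0.084 = 4.84174
Perpetuity value at year 2: €2.02 / 0.084 = 24.04762
PV of perpetuity: 24.04762 / (1+0.084)^2 = 20.46508
Total PV = 4.84174 + 20.46508 = 25.30683

€25.31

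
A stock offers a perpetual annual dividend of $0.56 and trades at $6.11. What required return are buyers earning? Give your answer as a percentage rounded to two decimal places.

9.17%

P = C/r ⇒ r = C/P = $0.56/$6.11 = 0.091653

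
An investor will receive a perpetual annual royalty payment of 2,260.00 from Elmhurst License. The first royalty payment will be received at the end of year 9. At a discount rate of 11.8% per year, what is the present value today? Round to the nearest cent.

Value at end of year 8: C / r = 2,260.00 / 0.118 = 19,152.5424
Discount to today: PV = 19,152.5424 / (1 + 0.118)^8 = 19,152.5424 / 2.440813 = 7,846.79

7846.79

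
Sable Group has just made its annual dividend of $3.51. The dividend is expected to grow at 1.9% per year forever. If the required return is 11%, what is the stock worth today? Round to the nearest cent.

$39.30

D₁ = D₀ × (1 + g) = $3.51 × 1.019 = $3.5767
Growing perpetuity: P = D₁ / (r − g) = $3.5767 / (0.11 − 0.019) = $39.30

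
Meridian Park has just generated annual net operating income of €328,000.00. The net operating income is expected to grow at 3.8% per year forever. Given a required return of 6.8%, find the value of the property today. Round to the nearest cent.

€11348800.00

D₁ = D₀ × (1 + g) = €328,000.00 × 1.038 = €340,464.0000
Growing perpetuity: P = D₁ / (r − g) = €340,464.0000 / (0.068 − 0.038) = €11,348,800.00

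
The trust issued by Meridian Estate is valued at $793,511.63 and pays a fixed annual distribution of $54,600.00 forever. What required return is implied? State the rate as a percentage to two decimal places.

6.88%

P = C/r ⇒ r = C/P = $54,600.00/$793,511.63 = 0.068808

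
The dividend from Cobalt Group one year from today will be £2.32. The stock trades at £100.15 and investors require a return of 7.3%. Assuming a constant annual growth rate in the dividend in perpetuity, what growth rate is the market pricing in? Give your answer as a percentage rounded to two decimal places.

4.98%

P = D₁/(r−g) ⇒ g = r − D₁/P = 0.073 − £2.32/£100.15 = 0.049835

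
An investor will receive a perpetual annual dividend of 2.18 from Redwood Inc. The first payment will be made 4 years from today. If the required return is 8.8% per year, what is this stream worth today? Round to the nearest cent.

Value at end of year 3: C / r = 2.18 / 0.088 = 24.7727
Discount to today: PV = 24.7727 / (1 + 0.088)^3 = 24.7727 / 1.287913 = 19.23

19.23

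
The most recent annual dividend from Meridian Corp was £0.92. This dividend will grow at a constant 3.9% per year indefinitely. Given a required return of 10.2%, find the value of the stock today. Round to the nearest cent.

£15.17

D₁ = D₀ × (1 + g) = £0.92 × 1.039 = £0.9559
Growing perpetuity: P = D₁ / (r − g) = £0.9559 / (0.102 − 0.039) = £15.17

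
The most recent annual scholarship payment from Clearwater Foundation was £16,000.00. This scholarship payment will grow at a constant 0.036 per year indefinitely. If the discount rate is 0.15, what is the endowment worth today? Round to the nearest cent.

£145403.51

D₁ = D₀ × (1 + g) = £16,000.00 × 1.036 = £16,576.0000
Growing perpetuity: P = D₁ / (r − g) = £16,576.0000 / (0.15 − 0.036) = £145,403.51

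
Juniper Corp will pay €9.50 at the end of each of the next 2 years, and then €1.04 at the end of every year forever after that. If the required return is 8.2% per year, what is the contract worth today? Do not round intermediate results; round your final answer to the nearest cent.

PV of 2-year annuity: €9.50 × [1 − (1+0.082)^−2] / 0.082 = 16.89467
Perpetuity value at year 2: €1.04 / 0.082 = 12.68293
PV of perpetuity: 12.68293 / (1+0.082)^2 = 10.83340
Total PV = 16.89467 + 10.83340 = 27.72808

€27.73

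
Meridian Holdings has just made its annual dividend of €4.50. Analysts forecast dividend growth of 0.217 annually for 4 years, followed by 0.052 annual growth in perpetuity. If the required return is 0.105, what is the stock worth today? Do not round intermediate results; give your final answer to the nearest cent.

€154.47

D_1 = 5.47650
D_2 = 6.66490
D_3 = 8.11118
D_4 = 9.87131
Terminal value at year 4: TV = D_4×(1+g_2)/(r−g_2) = 10.38462/0.053 = 195.93621
P_0 = D_1/(1+r)^1 + D_2/(1+r)^2 + D_3/(1+r)^3 + D_4/(1+r)^4 + TV/(1+r)^4
    = 4.95611 + 5.45845 + 6.01170 + 6.62103 + 131.42125 = 154.46854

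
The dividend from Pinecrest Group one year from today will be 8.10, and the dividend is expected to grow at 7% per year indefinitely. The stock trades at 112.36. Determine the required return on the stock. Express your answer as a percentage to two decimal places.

P = D₁/(r − g) ⇒ r = D₁/P + g = 8.1000/112.36 + 0.07 = 0.072090 + 0.07 = 0.142090

14.21%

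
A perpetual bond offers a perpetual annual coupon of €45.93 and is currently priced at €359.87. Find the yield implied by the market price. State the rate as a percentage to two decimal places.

12.76%

P = C/r ⇒ r = C/P = €45.93/€359.87 = 0.127629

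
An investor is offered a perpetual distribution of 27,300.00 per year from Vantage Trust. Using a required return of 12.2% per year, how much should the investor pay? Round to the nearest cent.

223770.49

Level perpetuity: PV = C / r = 27,300.00 / 0.122 = 223,770.49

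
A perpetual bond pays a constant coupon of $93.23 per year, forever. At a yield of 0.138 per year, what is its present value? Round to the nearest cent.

Level perpetuity: PV = C / r = $93.23 / 0.138 = $675.58

$675.58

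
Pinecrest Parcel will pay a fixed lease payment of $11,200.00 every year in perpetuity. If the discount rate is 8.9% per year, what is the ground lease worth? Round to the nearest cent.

Level perpetuity: PV = C / r = $11,200.00 / 0.089 = $125,842.70

$125842.70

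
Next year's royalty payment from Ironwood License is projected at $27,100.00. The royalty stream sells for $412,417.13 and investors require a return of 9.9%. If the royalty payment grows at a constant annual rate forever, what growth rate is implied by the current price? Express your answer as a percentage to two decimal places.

3.33%

P = D₁/(r−g) ⇒ g = r − D₁/P = 0.099 − $27,100.00/$412,417.13 = 0.033290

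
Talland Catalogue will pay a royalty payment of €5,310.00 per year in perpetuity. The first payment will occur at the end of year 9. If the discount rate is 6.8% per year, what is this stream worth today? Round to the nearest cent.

Value at end of year 8: C / r = €5,310.00 / 0.068 = €78,088.2353
Discount to today: PV = €78,088.2353 / (1 + 0.068)^8 = €78,088.2353 / 1.692661 = €46,133.41

€46133.41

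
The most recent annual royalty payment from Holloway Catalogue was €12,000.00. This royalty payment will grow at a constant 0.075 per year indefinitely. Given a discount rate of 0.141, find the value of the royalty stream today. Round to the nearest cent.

€195454.55

D₁ = D₀ × (1 + g) = €12,000.00 × 1.075 = €12,900.0000
Growing perpetuity: P = D₁ / (r − g) = €12,900.0000 / (0.141 − 0.075) = €195,454.55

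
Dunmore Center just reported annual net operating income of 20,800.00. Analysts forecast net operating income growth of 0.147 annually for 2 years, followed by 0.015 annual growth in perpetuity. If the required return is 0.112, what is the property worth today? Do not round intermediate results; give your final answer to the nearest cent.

D_1 = 23857.60000
D_2 = 27364.66720
Terminal value at year 2: TV = D_2×(1+g_2)/(r−g_2) = 27775.13721/0.097 = 286341.62070
P_0 = D_1/(1+r)^1 + D_2/(1+r)^2 + TV/(1+r)^2
    = 21454.67626 + 22129.95834 + 231566.05887 = 275150.69347

275150.69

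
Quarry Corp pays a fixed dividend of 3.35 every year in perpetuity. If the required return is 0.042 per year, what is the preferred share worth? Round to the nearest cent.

Level perpetuity: PV = C / r = 3.35 / 0.042 = 79.76

79.76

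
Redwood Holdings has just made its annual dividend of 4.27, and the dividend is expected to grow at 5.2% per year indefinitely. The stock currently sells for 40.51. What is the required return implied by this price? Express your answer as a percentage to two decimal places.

D₁ = 4.27 × 1.052 = 4.4920
P = D₁/(r − g) ⇒ r = D₁/P + g = 4.4920/40.51 + 0.052 = 0.110887 + 0.052 = 0.162887

16.29%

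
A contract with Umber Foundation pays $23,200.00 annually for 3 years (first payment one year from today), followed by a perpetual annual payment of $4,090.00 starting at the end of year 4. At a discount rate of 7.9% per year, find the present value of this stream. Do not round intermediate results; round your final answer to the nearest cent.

PV of 3-year annuity: $23,200.00 × [1 − (1+0.079)^−3] / 0.079 = 59896.69680
Perpetuity value at year 3: $4,090.00 / 0.079 = 51772.15190
PV of perpetuity: 51772.15190 / (1+0.079)^3 = 41212.77733
Total PV = 59896.69680 + 41212.77733 = 101109.47413

$101109.47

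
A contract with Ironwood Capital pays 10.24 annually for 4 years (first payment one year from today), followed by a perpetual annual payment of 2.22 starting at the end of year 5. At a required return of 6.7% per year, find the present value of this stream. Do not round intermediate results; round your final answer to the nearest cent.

60.48

PV of 4-year annuity: 10.24 × [1 − (1+0.067)^−4] / 0.067 = 34.92125
Perpetuity value at year 4: 2.22 / 0.067 = 33.13433
PV of perpetuity: 33.13433 / (1+0.067)^4 = 25.56351
Total PV = 34.92125 + 25.56351 = 60.48476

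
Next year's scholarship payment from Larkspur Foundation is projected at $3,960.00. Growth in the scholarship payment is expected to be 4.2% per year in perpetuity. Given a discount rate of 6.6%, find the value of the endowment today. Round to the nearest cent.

Growing perpetuity: P = D₁ / (r − g) = $3,960.0000 / (0.066 − 0.042) = $165,000.00

$165000.00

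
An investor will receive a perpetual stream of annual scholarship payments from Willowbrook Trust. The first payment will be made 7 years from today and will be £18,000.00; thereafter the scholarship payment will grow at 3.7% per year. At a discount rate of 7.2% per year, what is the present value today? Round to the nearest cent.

Value at end of year 6: C₁ / (r − g) = £18,000.00 / (0.072 − 0.037) = £514,285.7143
Discount to today: PV = £514,285.7143 / (1 + 0.072)^6 = £514,285.7143 / 1.517640 = £338,872.05

£338872.05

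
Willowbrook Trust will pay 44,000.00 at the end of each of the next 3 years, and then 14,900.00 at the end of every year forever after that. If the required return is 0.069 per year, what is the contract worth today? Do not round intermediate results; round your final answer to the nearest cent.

PV of 3-year annuity: 44,000.00 × [1 − (1+0.069)^−3] / 0.069 = 115681.19894
Perpetuity value at year 3: 14,900.00 / 0.069 = 215942.02899
PV of perpetuity: 215942.02899 / (1+0.069)^3 = 176768.16844
Total PV = 115681.19894 + 176768.16844 = 292449.36738

292449.37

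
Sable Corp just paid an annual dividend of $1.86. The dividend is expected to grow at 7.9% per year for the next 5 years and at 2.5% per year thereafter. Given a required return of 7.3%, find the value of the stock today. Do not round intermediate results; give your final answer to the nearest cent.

$50.30

D_1 = 2.00694
D_2 = 2.16549
D_3 = 2.33656
D_4 = 2.52115
D_5 = 2.72032
Terminal value at year 5: TV = D_5×(1+g_2)/(r−g_2) = 2.78833/0.048 = 58.09019
P_0 = D_1/(1+r)^1 + D_2/(1+r)^2 + D_3/(1+r)^3 + D_4/(1+r)^4 + D_5/(1+r)^5 + TV/(1+r)^5
    = 1.87040 + 1.88086 + 1.89138 + 1.90195 + 1.91259 + 40.84174 = 50.29891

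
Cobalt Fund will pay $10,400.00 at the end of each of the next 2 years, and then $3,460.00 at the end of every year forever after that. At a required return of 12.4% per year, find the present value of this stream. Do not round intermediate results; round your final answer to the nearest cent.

$39570.82

PV of 2-year annuity: $10,400.00 × [1 − (1+0.124)^−2] / 0.124 = 17484.58100
Perpetuity value at year 2: $3,460.00 / 0.124 = 27903.22581
PV of perpetuity: 27903.22581 / (1+0.124)^2 = 22086.24021
Total PV = 17484.58100 + 22086.24021 = 39570.82120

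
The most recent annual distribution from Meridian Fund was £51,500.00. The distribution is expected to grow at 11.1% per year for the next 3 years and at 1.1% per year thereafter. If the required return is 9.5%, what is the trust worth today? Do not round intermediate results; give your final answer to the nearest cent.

D_1 = 57216.50000
D_2 = 63567.53150
D_3 = 70623.52750
Terminal value at year 3: TV = D_3×(1+g_2)/(r−g_2) = 71400.38630/0.084 = 850004.59880
P_0 = D_1/(1+r)^1 + D_2/(1+r)^2 + D_3/(1+r)^3 + TV/(1+r)^3
    = 52252.51142 + 53016.01843 + 53790.68171 + 647409.27635 = 806468.48791

£806468.49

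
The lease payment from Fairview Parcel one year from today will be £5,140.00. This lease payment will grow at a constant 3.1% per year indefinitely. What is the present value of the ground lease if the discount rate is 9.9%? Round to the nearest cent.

Growing perpetuity: P = D₁ / (r − g) = £5,140.0000 / (0.099 − 0.031) = £75,588.24

£75588.24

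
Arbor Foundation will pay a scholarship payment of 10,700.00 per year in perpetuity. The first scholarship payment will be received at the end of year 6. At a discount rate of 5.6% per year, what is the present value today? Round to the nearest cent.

145504.41

Value at end of year 5: C / r = 10,700.00 / 0.056 = 191,071.4286
Discount to today: PV = 191,071.4286 / (1 + 0.056)^5 = 191,071.4286 / 1.313166 = 145,504.41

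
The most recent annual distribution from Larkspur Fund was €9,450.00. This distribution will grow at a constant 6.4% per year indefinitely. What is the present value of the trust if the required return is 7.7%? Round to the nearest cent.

D₁ = D₀ × (1 + g) = €9,450.00 × 1.064 = €10,054.8000
Growing perpetuity: P = D₁ / (r − g) = €10,054.8000 / (0.077 − 0.064) = €773,446.15

€773446.15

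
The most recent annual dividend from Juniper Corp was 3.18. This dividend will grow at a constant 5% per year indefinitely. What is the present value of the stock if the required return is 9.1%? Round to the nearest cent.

81.44

D₁ = D₀ × (1 + g) = 3.18 × 1.05 = 3.3390
Growing perpetuity: P = D₁ / (r − g) = 3.3390 / (0.091 − 0.05) = 81.44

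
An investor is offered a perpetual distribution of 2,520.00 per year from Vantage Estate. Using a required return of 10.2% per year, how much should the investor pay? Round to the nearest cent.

24705.88

Level perpetuity: PV = C / r = 2,520.00 / 0.102 = 24,705.88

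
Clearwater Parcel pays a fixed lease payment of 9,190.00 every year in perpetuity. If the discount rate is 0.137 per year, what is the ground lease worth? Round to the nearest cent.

Level perpetuity: PV = C / r = 9,190.00 / 0.137 = 67,080.29

67080.29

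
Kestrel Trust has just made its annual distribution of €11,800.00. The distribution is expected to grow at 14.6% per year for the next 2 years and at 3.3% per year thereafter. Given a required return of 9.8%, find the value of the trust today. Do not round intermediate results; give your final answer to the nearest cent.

€229453.70

D_1 = 13522.80000
D_2 = 15497.12880
Terminal value at year 2: TV = D_2×(1+g_2)/(r−g_2) = 16008.53405/0.065 = 246285.13924
P_0 = D_1/(1+r)^1 + D_2/(1+r)^2 + TV/(1+r)^2
    = 12315.84699 + 12854.24468 + 204283.61156 = 229453.70324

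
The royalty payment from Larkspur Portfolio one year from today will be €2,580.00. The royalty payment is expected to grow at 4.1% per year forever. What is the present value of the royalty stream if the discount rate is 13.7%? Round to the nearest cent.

€26875.00

Growing perpetuity: P = D₁ / (r − g) = €2,580.0000 / (0.137 − 0.041) = €26,875.00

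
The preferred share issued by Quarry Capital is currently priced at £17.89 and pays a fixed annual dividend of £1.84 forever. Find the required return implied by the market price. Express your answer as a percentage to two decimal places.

10.29%

P = C/r ⇒ r = C/P = £1.84/£17.89 = 0.102851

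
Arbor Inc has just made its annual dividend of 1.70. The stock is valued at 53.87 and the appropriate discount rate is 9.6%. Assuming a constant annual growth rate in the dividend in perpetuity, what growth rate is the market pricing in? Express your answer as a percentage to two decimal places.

6.25%

P = D₀(1+g)/(r−g) ⇒ P(r−g) = D₀(1+g) ⇒ g(P+D₀) = P·r − D₀
g = (P·r − D₀)/(P + D₀) = (53.87×0.096 − 1.70) / (53.87 + 1.70) = 0.062471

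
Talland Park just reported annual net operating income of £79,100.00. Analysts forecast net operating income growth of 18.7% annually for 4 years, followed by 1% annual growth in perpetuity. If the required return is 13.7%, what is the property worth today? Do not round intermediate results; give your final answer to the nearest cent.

D_1 = 93891.70000
D_2 = 111449.44790
D_3 = 132290.49466
D_4 = 157028.81716
Terminal value at year 4: TV = D_4×(1+g_2)/(r−g_2) = 158599.10533/0.127 = 1248811.85299
P_0 = D_1/(1+r)^1 + D_2/(1+r)^2 + D_3/(1+r)^3 + D_4/(1+r)^4 + TV/(1+r)^4
    = 82578.45207 + 86209.87036 + 90000.98164 + 93958.80845 + 747231.46875 = 1099979.58126

£1099979.58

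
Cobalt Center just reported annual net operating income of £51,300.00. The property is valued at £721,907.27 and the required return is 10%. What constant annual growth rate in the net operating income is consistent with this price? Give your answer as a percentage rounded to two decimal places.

2.70%

P = D₀(1+g)/(r−g) ⇒ P(r−g) = D₀(1+g) ⇒ g(P+D₀) = P·r − D₀
g = (P·r − D₀)/(P + D₀) = (£721,907.27×0.1 − £51,300.00) / (£721,907.27 + £51,300.00) = 0.027018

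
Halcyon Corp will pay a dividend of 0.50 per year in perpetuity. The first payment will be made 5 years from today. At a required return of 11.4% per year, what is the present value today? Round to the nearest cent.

Value at end of year 4: C / r = 0.50 / 0.114 = 4.3860
Discount to today: PV = 4.3860 / (1 + 0.114)^4 = 4.3860 / 1.540071 = 2.85

2.85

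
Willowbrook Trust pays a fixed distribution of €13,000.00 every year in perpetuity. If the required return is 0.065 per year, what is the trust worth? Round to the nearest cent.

Level perpetuity: PV = C / r = €13,000.00 / 0.065 = €200,000.00

€200000.00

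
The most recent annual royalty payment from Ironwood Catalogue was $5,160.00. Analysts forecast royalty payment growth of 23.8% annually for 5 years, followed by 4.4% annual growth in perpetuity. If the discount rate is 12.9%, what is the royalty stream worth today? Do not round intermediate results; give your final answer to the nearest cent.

D_1 = 6388.08000
D_2 = 7908.44304
D_3 = 9790.65248
D_4 = 12120.82777
D_5 = 15005.58478
Terminal value at year 5: TV = D_5×(1+g_2)/(r−g_2) = 15665.83052/0.085 = 184303.88842
P_0 = D_1/(1+r)^1 + D_2/(1+r)^2 + D_3/(1+r)^3 + D_4/(1+r)^4 + D_5/(1+r)^5 + TV/(1+r)^5
    = 5658.17538 + 6204.44740 + 6803.45960 + 7460.30379 + 8180.56341 + 100476.56708 = 134783.51665

$134783.52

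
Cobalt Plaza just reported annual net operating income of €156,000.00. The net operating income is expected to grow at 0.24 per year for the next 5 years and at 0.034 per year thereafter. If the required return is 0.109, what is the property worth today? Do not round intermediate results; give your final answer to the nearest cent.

D_1 = 193440.00000
D_2 = 239865.60000
D_3 = 297433.34400
D_4 = 368817.34656
D_5 = 457333.50973
Terminal value at year 5: TV = D_5×(1+g_2)/(r−g_2) = 472882.84907/0.075 = 6305104.65420
P_0 = D_1/(1+r)^1 + D_2/(1+r)^2 + D_3/(1+r)^3 + D_4/(1+r)^4 + D_5/(1+r)^5 + TV/(1+r)^5
    = 174427.41208 + 195031.55183 + 218069.54398 + 243828.88596 + 272631.03570 + 3758673.21224 = 4862661.64180

€4862661.64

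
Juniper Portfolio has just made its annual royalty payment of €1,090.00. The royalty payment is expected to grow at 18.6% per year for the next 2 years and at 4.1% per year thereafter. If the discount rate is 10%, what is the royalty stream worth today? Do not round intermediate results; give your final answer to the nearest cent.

D_1 = 1292.74000
D_2 = 1533.18964
Terminal value at year 2: TV = D_2×(1+g_2)/(r−g_2) = 1596.05042/0.059 = 27051.70195
P_0 = D_1/(1+r)^1 + D_2/(1+r)^2 + TV/(1+r)^2
    = 1175.21818 + 1267.09888 + 22356.77847 = 24799.09553

€24799.10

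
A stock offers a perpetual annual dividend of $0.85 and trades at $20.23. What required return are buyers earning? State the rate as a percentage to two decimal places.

P = C/r ⇒ r = C/P = $0.85/$20.23 = 0.042017

4.20%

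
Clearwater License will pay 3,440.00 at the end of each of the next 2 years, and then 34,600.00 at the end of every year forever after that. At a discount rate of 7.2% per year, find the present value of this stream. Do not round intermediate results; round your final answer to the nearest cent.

424373.50

PV of 2-year annuity: 3,440.00 × [1 − (1+0.072)^−2] / 0.072 = 6202.38360
Perpetuity value at year 2: 34,600.00 / 0.072 = 480555.55556
PV of perpetuity: 480555.55556 / (1+0.072)^2 = 418171.11581
Total PV = 6202.38360 + 418171.11581 = 424373.49942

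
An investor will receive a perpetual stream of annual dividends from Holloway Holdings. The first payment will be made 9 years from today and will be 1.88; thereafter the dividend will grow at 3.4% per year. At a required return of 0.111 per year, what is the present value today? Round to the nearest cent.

10.52

Value at end of year 8: C₁ / (r − g) = 1.88 / (0.111 − 0.034) = 24.4156
Discount to today: PV = 24.4156 / (1 + 0.111)^8 = 24.4156 / 2.321200 = 10.52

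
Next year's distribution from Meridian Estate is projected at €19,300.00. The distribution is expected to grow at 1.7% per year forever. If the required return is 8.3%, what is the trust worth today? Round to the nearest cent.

Growing perpetuity: P = D₁ / (r − g) = €19,300.0000 / (0.083 − 0.017) = €292,424.24

€292424.24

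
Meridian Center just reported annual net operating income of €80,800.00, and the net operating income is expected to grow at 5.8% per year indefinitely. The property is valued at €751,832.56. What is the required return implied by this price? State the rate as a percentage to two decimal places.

17.17%

D₁ = €80,800.00 × 1.058 = €85,486.4000
P = D₁/(r − g) ⇒ r = D₁/P + g = €85,486.4000/€751,832.56 + 0.058 = 0.113704 + 0.058 = 0.171704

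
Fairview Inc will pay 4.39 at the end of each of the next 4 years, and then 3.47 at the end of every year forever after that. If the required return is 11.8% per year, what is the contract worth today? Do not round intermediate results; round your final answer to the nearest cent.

PV of 4-year annuity: 4.39 × [1 − (1+0.118)^−4] / 0.118 = 13.39032
Perpetuity value at year 4: 3.47 / 0.118 = 29.40678
PV of perpetuity: 29.40678 / (1+0.118)^4 = 18.82263
Total PV = 13.39032 + 18.82263 = 32.21295

32.21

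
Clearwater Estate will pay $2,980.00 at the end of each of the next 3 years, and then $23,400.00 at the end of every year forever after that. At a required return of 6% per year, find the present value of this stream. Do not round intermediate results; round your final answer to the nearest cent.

$335417.10

PV of 3-year annuity: $2,980.00 × [1 − (1+0.06)^−3] / 0.06 = 7965.57561
Perpetuity value at year 3: $23,400.00 / 0.06 = 390000.00000
PV of perpetuity: 390000.00000 / (1+0.06)^3 = 327451.52038
Total PV = 7965.57561 + 327451.52038 = 335417.09599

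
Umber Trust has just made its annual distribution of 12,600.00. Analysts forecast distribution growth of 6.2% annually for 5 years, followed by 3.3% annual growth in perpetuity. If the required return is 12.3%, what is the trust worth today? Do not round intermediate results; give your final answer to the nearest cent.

D_1 = 13381.20000
D_2 = 14210.83440
D_3 = 15091.90613
D_4 = 16027.60431
D_5 = 17021.31578
Terminal value at year 5: TV = D_5×(1+g_2)/(r−g_2) = 17583.01920/0.09 = 195366.88001
P_0 = D_1/(1+r)^1 + D_2/(1+r)^2 + D_3/(1+r)^3 + D_4/(1+r)^4 + D_5/(1+r)^5 + TV/(1+r)^5
    = 11915.58326 + 11268.34321 + 10656.26045 + 10077.42529 + 9530.03175 + 109383.58664 = 162831.23060

162831.23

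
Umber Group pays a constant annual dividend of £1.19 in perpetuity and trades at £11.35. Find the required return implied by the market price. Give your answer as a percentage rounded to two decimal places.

P = C/r ⇒ r = C/P = £1.19/£11.35 = 0.104846

10.48%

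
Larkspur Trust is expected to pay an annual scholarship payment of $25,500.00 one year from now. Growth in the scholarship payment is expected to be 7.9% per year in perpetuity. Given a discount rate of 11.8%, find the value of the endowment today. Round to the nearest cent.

$653846.15

Growing perpetuity: P = D₁ / (r − g) = $25,500.0000 / (0.118 − 0.079) = $653,846.15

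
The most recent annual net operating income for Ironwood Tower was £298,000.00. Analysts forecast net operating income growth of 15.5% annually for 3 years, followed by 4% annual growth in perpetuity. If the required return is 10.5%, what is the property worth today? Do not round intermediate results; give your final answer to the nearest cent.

D_1 = 344190.00000
D_2 = 397539.45000
D_3 = 459158.06475
Terminal value at year 3: TV = D_3×(1+g_2)/(r−g_2) = 477524.38734/0.065 = 7346529.03600
P_0 = D_1/(1+r)^1 + D_2/(1+r)^2 + D_3/(1+r)^3 + TV/(1+r)^3
    = 311484.16290 + 325578.46891 + 340310.52633 + 5444968.42122 = 6422341.57935

£6422341.58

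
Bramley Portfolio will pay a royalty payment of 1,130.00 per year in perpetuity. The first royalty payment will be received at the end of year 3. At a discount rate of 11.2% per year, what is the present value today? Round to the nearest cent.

Value at end of year 2: C / r = 1,130.00 / 0.112 = 10,089.2857
Discount to today: PV = 10,089.2857 / (1 + 0.112)^2 = 10,089.2857 / 1.236544 = 8,159.26

8159.26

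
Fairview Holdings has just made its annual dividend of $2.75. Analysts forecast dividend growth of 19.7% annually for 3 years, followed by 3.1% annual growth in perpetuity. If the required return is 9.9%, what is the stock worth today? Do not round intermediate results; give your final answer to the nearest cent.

D_1 = 3.29175
D_2 = 3.94022
D_3 = 4.71645
Terminal value at year 3: TV = D_3×(1+g_2)/(r−g_2) = 4.86266/0.068 = 71.50969
P_0 = D_1/(1+r)^1 + D_2/(1+r)^2 + D_3/(1+r)^3 + TV/(1+r)^3
    = 2.99522 + 3.26231 + 3.55322 + 53.87308 = 63.68384

$63.68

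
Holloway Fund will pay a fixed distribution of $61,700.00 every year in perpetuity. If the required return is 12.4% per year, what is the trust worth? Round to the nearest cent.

$497580.65

Level perpetuity: PV = C / r = $61,700.00 / 0.124 = $497,580.65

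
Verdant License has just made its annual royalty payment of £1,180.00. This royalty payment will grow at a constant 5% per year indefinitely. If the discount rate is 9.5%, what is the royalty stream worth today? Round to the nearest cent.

D₁ = D₀ × (1 + g) = £1,180.00 × 1.05 = £1,239.0000
Growing perpetuity: P = D₁ / (r − g) = £1,239.0000 / (0.095 − 0.05) = £27,533.33

£27533.33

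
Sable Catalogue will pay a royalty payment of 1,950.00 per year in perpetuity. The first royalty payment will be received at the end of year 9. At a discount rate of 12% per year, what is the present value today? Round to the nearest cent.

6563.10

Value at end of year 8: C / r = 1,950.00 / 0.12 = 16,250.0000
Discount to today: PV = 16,250.0000 / (1 + 0.12)^8 = 16,250.0000 / 2.475963 = 6,563.10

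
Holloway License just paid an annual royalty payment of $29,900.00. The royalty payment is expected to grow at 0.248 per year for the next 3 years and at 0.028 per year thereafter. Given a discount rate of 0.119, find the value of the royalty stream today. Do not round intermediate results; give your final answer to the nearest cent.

$580588.85

D_1 = 37315.20000
D_2 = 46569.36960
D_3 = 58118.57326
Terminal value at year 3: TV = D_3×(1+g_2)/(r−g_2) = 59745.89331/0.091 = 656548.27815
P_0 = D_1/(1+r)^1 + D_2/(1+r)^2 + D_3/(1+r)^3 + TV/(1+r)^3
    = 33346.91689 + 37191.19953 + 41478.65685 + 468572.07962 = 580588.85289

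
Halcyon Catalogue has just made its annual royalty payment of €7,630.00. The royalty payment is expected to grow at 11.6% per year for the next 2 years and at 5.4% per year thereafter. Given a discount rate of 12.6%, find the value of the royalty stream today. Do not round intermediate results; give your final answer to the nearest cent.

D_1 = 8515.08000
D_2 = 9502.82928
Terminal value at year 2: TV = D_2×(1+g_2)/(r−g_2) = 10015.98206/0.072 = 139110.86196
P_0 = D_1/(1+r)^1 + D_2/(1+r)^2 + TV/(1+r)^2
    = 7562.23801 + 7495.07782 + 109719.61135 = 124776.92718

€124776.93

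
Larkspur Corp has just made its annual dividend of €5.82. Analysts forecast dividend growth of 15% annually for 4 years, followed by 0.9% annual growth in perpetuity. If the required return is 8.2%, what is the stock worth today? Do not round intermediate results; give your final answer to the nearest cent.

€129.83

D_1 = 6.69300
D_2 = 7.69695
D_3 = 8.85149
D_4 = 10.17922
Terminal value at year 4: TV = D_4×(1+g_2)/(r−g_2) = 10.27083/0.073 = 140.69629
P_0 = D_1/(1+r)^1 + D_2/(1+r)^2 + D_3/(1+r)^3 + D_4/(1+r)^4 + TV/(1+r)^4
    = 6.18577 + 6.57452 + 6.98771 + 7.42686 + 102.65346 = 129.82832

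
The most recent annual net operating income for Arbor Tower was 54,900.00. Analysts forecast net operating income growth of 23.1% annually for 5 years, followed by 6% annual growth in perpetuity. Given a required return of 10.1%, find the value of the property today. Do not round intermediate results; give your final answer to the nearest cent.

D_1 = 67581.90000
D_2 = 83193.31890
D_3 = 102410.97557
D_4 = 126067.91092
D_5 = 155189.59834
Terminal value at year 5: TV = D_5×(1+g_2)/(r−g_2) = 164500.97425/0.041 = 4012218.88403
P_0 = D_1/(1+r)^1 + D_2/(1+r)^2 + D_3/(1+r)^3 + D_4/(1+r)^4 + D_5/(1+r)^5 + TV/(1+r)^5
    = 61382.28883 + 68629.97052 + 76733.41845 + 85793.67676 + 95923.72034 + 2479979.11121 = 2868442.18612

2868442.19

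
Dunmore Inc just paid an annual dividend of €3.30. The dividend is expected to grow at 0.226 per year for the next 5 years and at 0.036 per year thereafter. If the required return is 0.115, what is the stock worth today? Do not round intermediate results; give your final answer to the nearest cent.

€91.69

D_1 = 4.04580
D_2 = 4.96015
D_3 = 6.08114
D_4 = 7.45548
D_5 = 9.14042
Terminal value at year 5: TV = D_5×(1+g_2)/(r−g_2) = 9.46948/0.079 = 119.86681
P_0 = D_1/(1+r)^1 + D_2/(1+r)^2 + D_3/(1+r)^3 + D_4/(1+r)^4 + D_5/(1+r)^5 + TV/(1+r)^5
    = 3.62852 + 3.98975 + 4.38693 + 4.82366 + 5.30386 + 69.55440 = 91.68711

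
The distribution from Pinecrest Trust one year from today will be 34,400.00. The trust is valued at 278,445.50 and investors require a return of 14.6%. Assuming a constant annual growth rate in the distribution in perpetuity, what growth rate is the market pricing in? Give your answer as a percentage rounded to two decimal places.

2.25%

P = D₁/(r−g) ⇒ g = r − D₁/P = 0.146 − 34,400.00/278,445.50 = 0.022457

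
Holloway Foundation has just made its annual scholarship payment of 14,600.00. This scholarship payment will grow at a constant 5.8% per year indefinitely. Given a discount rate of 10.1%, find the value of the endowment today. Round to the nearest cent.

359227.91

D₁ = D₀ × (1 + g) = 14,600.00 × 1.058 = 15,446.8000
Growing perpetuity: P = D₁ / (r − g) = 15,446.8000 / (0.101 − 0.058) = 359,227.91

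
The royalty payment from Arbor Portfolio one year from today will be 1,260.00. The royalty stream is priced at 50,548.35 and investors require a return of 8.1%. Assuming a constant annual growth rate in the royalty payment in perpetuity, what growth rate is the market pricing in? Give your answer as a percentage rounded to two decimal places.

P = D₁/(r−g) ⇒ g = r − D₁/P = 0.081 − 1,260.00/50,548.35 = 0.056073

5.61%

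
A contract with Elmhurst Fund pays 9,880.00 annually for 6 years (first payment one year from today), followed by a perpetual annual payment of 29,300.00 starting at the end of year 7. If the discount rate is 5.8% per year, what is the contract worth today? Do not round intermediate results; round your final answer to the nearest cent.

PV of 6-year annuity: 9,880.00 × [1 − (1+0.058)^−6] / 0.058 = 48889.95441
Perpetuity value at year 6: 29,300.00 / 0.058 = 505172.41379
PV of perpetuity: 505172.41379 / (1+0.058)^6 = 360184.99838
Total PV = 48889.95441 + 360184.99838 = 409074.95279

409074.95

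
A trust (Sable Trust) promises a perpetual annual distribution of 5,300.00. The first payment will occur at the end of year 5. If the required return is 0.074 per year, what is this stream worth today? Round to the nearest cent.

53830.33

Value at end of year 4: C / r = 5,300.00 / 0.074 = 71,621.6216
Discount to today: PV = 71,621.6216 / (1 + 0.074)^4 = 71,621.6216 / 1.330507 = 53,830.33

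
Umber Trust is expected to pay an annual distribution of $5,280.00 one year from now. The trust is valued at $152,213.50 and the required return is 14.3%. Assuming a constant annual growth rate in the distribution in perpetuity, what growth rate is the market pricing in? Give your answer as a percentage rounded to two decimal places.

10.83%

P = D₁/(r−g) ⇒ g = r − D₁/P = 0.143 − $5,280.00/$152,213.50 = 0.108312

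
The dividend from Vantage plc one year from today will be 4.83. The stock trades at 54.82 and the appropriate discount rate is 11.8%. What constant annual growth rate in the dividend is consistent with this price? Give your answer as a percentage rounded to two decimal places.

2.99%

P = D₁/(r−g) ⇒ g = r − D₁/P = 0.118 − 4.83/54.82 = 0.029893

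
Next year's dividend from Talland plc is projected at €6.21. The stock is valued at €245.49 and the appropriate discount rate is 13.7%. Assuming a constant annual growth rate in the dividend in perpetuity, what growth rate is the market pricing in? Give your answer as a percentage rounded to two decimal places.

P = D₁/(r−g) ⇒ g = r − D₁/P = 0.137 − €6.21/€245.49 = 0.111704

11.17%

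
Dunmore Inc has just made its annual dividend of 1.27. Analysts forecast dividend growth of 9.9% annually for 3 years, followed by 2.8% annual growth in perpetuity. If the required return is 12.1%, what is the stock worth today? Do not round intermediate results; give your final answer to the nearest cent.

16.89

D_1 = 1.39573
D_2 = 1.53391
D_3 = 1.68576
Terminal value at year 3: TV = D_3×(1+g_2)/(r−g_2) = 1.73297/0.093 = 18.63404
P_0 = D_1/(1+r)^1 + D_2/(1+r)^2 + D_3/(1+r)^3 + TV/(1+r)^3
    = 1.24508 + 1.22064 + 1.19669 + 13.22788 = 16.89028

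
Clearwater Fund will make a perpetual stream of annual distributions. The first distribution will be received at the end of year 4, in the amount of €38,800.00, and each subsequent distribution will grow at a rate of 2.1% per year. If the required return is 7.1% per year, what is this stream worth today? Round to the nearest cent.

€631674.45

Value at end of year 3: C₁ / (r − g) = €38,800.00 / (0.071 − 0.021) = €776,000.0000
Discount to today: PV = €776,000.0000 / (1 + 0.071)^3 = €776,000.0000 / 1.228481 = €631,674.45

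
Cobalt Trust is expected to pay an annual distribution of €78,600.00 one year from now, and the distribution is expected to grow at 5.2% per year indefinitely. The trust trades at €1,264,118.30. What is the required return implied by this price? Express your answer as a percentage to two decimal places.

11.42%

P = D₁/(r − g) ⇒ r = D₁/P + g = €78,600.0000/€1,264,118.30 + 0.052 = 0.062178 + 0.052 = 0.114178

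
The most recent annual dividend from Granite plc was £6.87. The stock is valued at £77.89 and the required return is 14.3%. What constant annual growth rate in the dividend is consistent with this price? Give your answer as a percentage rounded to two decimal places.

P = D₀(1+g)/(r−g) ⇒ P(r−g) = D₀(1+g) ⇒ g(P+D₀) = P·r − D₀
g = (P·r − D₀)/(P + D₀) = (£77.89×0.143 − £6.87) / (£77.89 + £6.87) = 0.050357

5.04%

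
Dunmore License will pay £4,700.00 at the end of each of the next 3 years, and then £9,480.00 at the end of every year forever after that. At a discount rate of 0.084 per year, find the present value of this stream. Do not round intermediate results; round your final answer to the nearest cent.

PV of 3-year annuity: £4,700.00 × [1 − (1+0.084)^−3] / 0.084 = 12025.46377
Perpetuity value at year 3: £9,480.00 / 0.084 = 112857.14286
PV of perpetuity: 112857.14286 / (1+0.084)^3 = 88601.52657
Total PV = 12025.46377 + 88601.52657 = 100626.99034

£100626.99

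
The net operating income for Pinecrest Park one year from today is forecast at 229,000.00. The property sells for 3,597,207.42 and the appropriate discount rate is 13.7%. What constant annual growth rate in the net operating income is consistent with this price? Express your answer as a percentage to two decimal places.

7.33%

P = D₁/(r−g) ⇒ g = r − D₁/P = 0.137 − 229,000.00/3,597,207.42 = 0.073340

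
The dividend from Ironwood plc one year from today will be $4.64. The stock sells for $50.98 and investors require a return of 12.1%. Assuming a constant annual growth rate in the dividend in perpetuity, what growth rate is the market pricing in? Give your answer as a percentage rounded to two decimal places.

3.00%

P = D₁/(r−g) ⇒ g = r − D₁/P = 0.121 − $4.64/$50.98 = 0.029984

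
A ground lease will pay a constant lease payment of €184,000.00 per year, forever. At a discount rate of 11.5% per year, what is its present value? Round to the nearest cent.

Level perpetuity: PV = C / r = €184,000.00 / 0.115 = €1,600,000.00

€1600000.00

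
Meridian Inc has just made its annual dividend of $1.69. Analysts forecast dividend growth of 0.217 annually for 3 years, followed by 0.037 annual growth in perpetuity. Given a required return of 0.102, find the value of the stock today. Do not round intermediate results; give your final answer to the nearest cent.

D_1 = 2.05673
D_2 = 2.50304
D_3 = 3.04620
Terminal value at year 3: TV = D_3×(1+g_2)/(r−g_2) = 3.15891/0.065 = 48.59861
P_0 = D_1/(1+r)^1 + D_2/(1+r)^2 + D_3/(1+r)^3 + TV/(1+r)^3
    = 1.86636 + 2.06113 + 2.27622 + 36.31442 = 42.51812

$42.52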